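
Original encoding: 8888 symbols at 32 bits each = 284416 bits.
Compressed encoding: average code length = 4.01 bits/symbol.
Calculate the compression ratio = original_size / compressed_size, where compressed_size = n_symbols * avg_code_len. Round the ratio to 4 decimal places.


original_size = n_symbols * orig_bits = 8888 * 32 = 284416 bits
compressed_size = n_symbols * avg_code_len = 8888 * 4.01 = 35640.88 bits
ratio = original_size / compressed_size = 284416 / 35640.88 = 7.98

Compression ratio = 7.98


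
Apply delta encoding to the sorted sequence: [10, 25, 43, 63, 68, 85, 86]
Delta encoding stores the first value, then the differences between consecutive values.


First value: 10
Deltas:
  25 - 10 = 15
  43 - 25 = 18
  63 - 43 = 20
  68 - 63 = 5
  85 - 68 = 17
  86 - 85 = 1


Delta encoded: [10, 15, 18, 20, 5, 17, 1]


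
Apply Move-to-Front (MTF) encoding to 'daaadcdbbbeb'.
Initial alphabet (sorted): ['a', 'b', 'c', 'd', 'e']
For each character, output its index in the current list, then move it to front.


MTF encoding:
'd': index 3 in ['a', 'b', 'c', 'd', 'e'] -> ['d', 'a', 'b', 'c', 'e']
'a': index 1 in ['d', 'a', 'b', 'c', 'e'] -> ['a', 'd', 'b', 'c', 'e']
'a': index 0 in ['a', 'd', 'b', 'c', 'e'] -> ['a', 'd', 'b', 'c', 'e']
'a': index 0 in ['a', 'd', 'b', 'c', 'e'] -> ['a', 'd', 'b', 'c', 'e']
'd': index 1 in ['a', 'd', 'b', 'c', 'e'] -> ['d', 'a', 'b', 'c', 'e']
'c': index 3 in ['d', 'a', 'b', 'c', 'e'] -> ['c', 'd', 'a', 'b', 'e']
'd': index 1 in ['c', 'd', 'a', 'b', 'e'] -> ['d', 'c', 'a', 'b', 'e']
'b': index 3 in ['d', 'c', 'a', 'b', 'e'] -> ['b', 'd', 'c', 'a', 'e']
'b': index 0 in ['b', 'd', 'c', 'a', 'e'] -> ['b', 'd', 'c', 'a', 'e']
'b': index 0 in ['b', 'd', 'c', 'a', 'e'] -> ['b', 'd', 'c', 'a', 'e']
'e': index 4 in ['b', 'd', 'c', 'a', 'e'] -> ['e', 'b', 'd', 'c', 'a']
'b': index 1 in ['e', 'b', 'd', 'c', 'a'] -> ['b', 'e', 'd', 'c', 'a']


Output: [3, 1, 0, 0, 1, 3, 1, 3, 0, 0, 4, 1]


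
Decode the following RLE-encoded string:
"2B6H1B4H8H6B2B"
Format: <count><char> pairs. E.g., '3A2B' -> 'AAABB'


Expanding each <count><char> pair:
  2B -> 'BB'
  6H -> 'HHHHHH'
  1B -> 'B'
  4H -> 'HHHH'
  8H -> 'HHHHHHHH'
  6B -> 'BBBBBB'
  2B -> 'BB'

Decoded = BBHHHHHHBHHHHHHHHHHHHBBBBBBBB


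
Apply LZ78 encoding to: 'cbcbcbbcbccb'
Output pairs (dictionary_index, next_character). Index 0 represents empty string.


LZ78 encoding steps:
Dictionary: {0: ''}
Step 1: w='' (idx 0), next='c' -> output (0, 'c'), add 'c' as idx 1
Step 2: w='' (idx 0), next='b' -> output (0, 'b'), add 'b' as idx 2
Step 3: w='c' (idx 1), next='b' -> output (1, 'b'), add 'cb' as idx 3
Step 4: w='cb' (idx 3), next='b' -> output (3, 'b'), add 'cbb' as idx 4
Step 5: w='cb' (idx 3), next='c' -> output (3, 'c'), add 'cbc' as idx 5
Step 6: w='cb' (idx 3), end of input -> output (3, '')


Encoded: [(0, 'c'), (0, 'b'), (1, 'b'), (3, 'b'), (3, 'c'), (3, '')]


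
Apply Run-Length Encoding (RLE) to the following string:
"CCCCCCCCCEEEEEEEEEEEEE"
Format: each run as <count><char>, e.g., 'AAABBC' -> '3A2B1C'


Scanning runs left to right:
  i=0: run of 'C' x 9 -> '9C'
  i=9: run of 'E' x 13 -> '13E'

RLE = 9C13E


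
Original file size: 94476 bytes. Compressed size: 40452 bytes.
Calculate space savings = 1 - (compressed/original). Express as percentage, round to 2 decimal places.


ratio = compressed/original = 40452/94476 = 0.428172
savings = 1 - ratio = 1 - 0.428172 = 0.571828
as a percentage: 0.571828 * 100 = 57.18%

Space savings = 1 - 40452/94476 = 57.18%


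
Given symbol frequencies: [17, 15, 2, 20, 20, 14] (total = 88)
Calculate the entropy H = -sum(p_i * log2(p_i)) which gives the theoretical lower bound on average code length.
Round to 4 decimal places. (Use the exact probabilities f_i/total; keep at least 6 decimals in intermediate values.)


Per-symbol terms -p_i * log2(p_i) with p_i = f_i/88:
  p = 17/88 = 0.193182: log2(p) = -2.371969, -p*log2(p) = 0.458221
  p = 15/88 = 0.170455: log2(p) = -2.552541, -p*log2(p) = 0.435092
  p = 2/88 = 0.022727: log2(p) = -5.459432, -p*log2(p) = 0.124078
  p = 20/88 = 0.227273: log2(p) = -2.137504, -p*log2(p) = 0.485796
  p = 20/88 = 0.227273: log2(p) = -2.137504, -p*log2(p) = 0.485796
  p = 14/88 = 0.159091: log2(p) = -2.652077, -p*log2(p) = 0.421921
H = 0.458221 + 0.435092 + 0.124078 + 0.485796 + 0.485796 + 0.421921 = 2.410904

H = 2.4109 bits/symbol


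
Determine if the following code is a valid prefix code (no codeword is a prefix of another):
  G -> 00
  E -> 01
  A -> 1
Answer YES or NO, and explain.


Checking each pair (does one codeword prefix another?):
  G='00' vs E='01': no prefix
  G='00' vs A='1': no prefix
  E='01' vs G='00': no prefix
  E='01' vs A='1': no prefix
  A='1' vs G='00': no prefix
  A='1' vs E='01': no prefix
No violation found over all pairs.

YES -- this is a valid prefix code. No codeword is a prefix of any other codeword.


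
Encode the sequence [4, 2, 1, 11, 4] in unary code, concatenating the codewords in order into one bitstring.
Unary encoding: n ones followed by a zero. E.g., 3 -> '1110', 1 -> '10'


Encode each number as n ones followed by a terminating 0:
  4 -> 11110 (5 bits)
  2 -> 110 (3 bits)
  1 -> 10 (2 bits)
  11 -> 111111111110 (12 bits)
  4 -> 11110 (5 bits)
Total length = 5 + 3 + 2 + 12 + 5 = 27 bits.

Unary([4, 2, 1, 11, 4]) = 111101101011111111111011110 (27 bits)


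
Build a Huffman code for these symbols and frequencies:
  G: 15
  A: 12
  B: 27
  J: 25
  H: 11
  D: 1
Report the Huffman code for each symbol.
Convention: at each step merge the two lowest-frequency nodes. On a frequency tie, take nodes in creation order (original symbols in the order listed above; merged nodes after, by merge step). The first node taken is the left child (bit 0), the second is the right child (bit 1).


Huffman tree construction:
Step 1: Merge D(1) + H(11) = 12
Step 2: Merge A(12) + (D+H)(12) = 24
Step 3: Merge G(15) + (A+(D+H))(24) = 39
Step 4: Merge J(25) + B(27) = 52
Step 5: Merge (G+(A+(D+H)))(39) + (J+B)(52) = 91
Read each symbol's code off the tree from the root (left child = 0, right child = 1).

Codes:
  G: 00 (length 2)
  A: 010 (length 3)
  B: 11 (length 2)
  J: 10 (length 2)
  H: 0111 (length 4)
  D: 0110 (length 4)
Average code length: 218/91 = 2.3956 bits/symbol


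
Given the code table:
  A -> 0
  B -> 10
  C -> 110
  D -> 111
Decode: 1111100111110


Decoding:
111 -> D
110 -> C
0 -> A
111 -> D
110 -> C


Result: DCADC


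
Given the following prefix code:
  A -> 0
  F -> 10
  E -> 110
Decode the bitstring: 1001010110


Decoding step by step:
Bits 10 -> F
Bits 0 -> A
Bits 10 -> F
Bits 10 -> F
Bits 110 -> E


Decoded message: FAFFE


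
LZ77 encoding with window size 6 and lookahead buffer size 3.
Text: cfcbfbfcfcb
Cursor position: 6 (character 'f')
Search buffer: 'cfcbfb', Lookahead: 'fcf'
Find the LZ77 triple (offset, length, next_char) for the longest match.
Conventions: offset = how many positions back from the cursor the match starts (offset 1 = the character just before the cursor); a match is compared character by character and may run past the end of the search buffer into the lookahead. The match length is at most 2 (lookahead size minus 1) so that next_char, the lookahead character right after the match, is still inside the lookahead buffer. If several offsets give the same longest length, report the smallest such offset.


Try each offset into the search buffer:
  offset=1 (pos 5, char 'b'): match length 0
  offset=2 (pos 4, char 'f'): match length 1
  offset=3 (pos 3, char 'b'): match length 0
  offset=4 (pos 2, char 'c'): match length 0
  offset=5 (pos 1, char 'f'): match length 2
  offset=6 (pos 0, char 'c'): match length 0
Longest match has length 2 at offset 5.
next_char = character at position 6 + 2 = 8 -> 'f'

Best match: offset=5, length=2 (matching 'fc' starting at position 1)
LZ77 triple: (5, 2, 'f')


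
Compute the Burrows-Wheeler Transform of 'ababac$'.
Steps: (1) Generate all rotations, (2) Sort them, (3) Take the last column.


Rotations (sorted):
  0: $ababac -> last char: c
  1: ababac$ -> last char: $
  2: abac$ab -> last char: b
  3: ac$abab -> last char: b
  4: babac$a -> last char: a
  5: bac$aba -> last char: a
  6: c$ababa -> last char: a


BWT = c$bbaaa


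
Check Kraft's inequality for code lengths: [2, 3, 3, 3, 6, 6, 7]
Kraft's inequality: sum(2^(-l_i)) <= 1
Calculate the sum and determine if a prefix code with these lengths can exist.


Sum = 2^(-2) + 2^(-3) + 2^(-3) + 2^(-3) + 2^(-6) + 2^(-6) + 2^(-7)
    = 0.25 + 0.125 + 0.125 + 0.125 + 0.015625 + 0.015625 + 0.0078125
    = 85/128 = 0.6640625
Since 0.6640625 <= 1, Kraft's inequality IS satisfied.
A prefix code with these lengths CAN exist.

Kraft sum = 0.6640625. Satisfied.


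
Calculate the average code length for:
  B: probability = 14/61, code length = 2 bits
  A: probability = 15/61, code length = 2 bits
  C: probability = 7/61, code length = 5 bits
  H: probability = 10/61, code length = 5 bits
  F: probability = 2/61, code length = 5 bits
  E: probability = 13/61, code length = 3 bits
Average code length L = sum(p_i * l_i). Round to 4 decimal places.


Weighted contributions p_i * l_i:
  B: (14/61) * 2 = 28/61
  A: (15/61) * 2 = 30/61
  C: (7/61) * 5 = 35/61
  H: (10/61) * 5 = 50/61
  F: (2/61) * 5 = 10/61
  E: (13/61) * 3 = 39/61
Sum = (28 + 30 + 35 + 50 + 10 + 39)/61 = 192/61

L = 192/61 = 3.1475 bits/symbol


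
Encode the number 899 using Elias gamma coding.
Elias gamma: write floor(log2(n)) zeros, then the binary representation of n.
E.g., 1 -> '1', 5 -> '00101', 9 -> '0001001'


num_bits = floor(log2(899)) + 1 = 10
leading_zeros = num_bits - 1 = 9
binary(899) = 1110000011

Elias gamma(899) = '000000000' + '1110000011' = 0000000001110000011 (19 bits)


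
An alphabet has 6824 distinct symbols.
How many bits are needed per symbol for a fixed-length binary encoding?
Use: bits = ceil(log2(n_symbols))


log2(6824) = 12.7364
Bracket: 2^12 = 4096 < 6824 <= 2^13 = 8192
So ceil(log2(6824)) = 13

bits = ceil(log2(6824)) = ceil(12.7364) = 13 bits


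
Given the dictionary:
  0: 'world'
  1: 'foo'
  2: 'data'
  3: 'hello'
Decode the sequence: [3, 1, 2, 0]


Look up each index in the dictionary:
  3 -> 'hello'
  1 -> 'foo'
  2 -> 'data'
  0 -> 'world'

Decoded: "hello foo data world"


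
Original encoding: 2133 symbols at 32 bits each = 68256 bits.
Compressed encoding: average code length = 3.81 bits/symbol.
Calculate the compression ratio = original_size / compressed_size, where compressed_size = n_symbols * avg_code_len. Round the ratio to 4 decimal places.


original_size = n_symbols * orig_bits = 2133 * 32 = 68256 bits
compressed_size = n_symbols * avg_code_len = 2133 * 3.81 = 8126.73 bits
ratio = original_size / compressed_size = 68256 / 8126.73 = 8.399

Compression ratio = 8.399


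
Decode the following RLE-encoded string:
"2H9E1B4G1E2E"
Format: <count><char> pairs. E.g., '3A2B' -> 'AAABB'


Expanding each <count><char> pair:
  2H -> 'HH'
  9E -> 'EEEEEEEEE'
  1B -> 'B'
  4G -> 'GGGG'
  1E -> 'E'
  2E -> 'EE'

Decoded = HHEEEEEEEEEBGGGGEEE


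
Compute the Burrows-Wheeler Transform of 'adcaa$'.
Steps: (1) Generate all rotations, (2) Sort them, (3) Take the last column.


Rotations (sorted):
  0: $adcaa -> last char: a
  1: a$adca -> last char: a
  2: aa$adc -> last char: c
  3: adcaa$ -> last char: $
  4: caa$ad -> last char: d
  5: dcaa$a -> last char: a


BWT = aac$da


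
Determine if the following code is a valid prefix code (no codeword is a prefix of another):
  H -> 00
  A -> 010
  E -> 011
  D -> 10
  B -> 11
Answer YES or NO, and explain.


Checking each pair (does one codeword prefix another?):
  H='00' vs A='010': no prefix
  H='00' vs E='011': no prefix
  H='00' vs D='10': no prefix
  H='00' vs B='11': no prefix
  A='010' vs H='00': no prefix
  A='010' vs E='011': no prefix
  A='010' vs D='10': no prefix
  A='010' vs B='11': no prefix
  E='011' vs H='00': no prefix
  E='011' vs A='010': no prefix
  E='011' vs D='10': no prefix
  E='011' vs B='11': no prefix
  D='10' vs H='00': no prefix
  D='10' vs A='010': no prefix
  D='10' vs E='011': no prefix
  D='10' vs B='11': no prefix
  B='11' vs H='00': no prefix
  B='11' vs A='010': no prefix
  B='11' vs E='011': no prefix
  B='11' vs D='10': no prefix
No violation found over all pairs.

YES -- this is a valid prefix code. No codeword is a prefix of any other codeword.


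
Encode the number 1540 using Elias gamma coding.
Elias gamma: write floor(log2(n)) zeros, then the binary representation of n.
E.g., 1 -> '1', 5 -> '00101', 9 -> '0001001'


num_bits = floor(log2(1540)) + 1 = 11
leading_zeros = num_bits - 1 = 10
binary(1540) = 11000000100

Elias gamma(1540) = '0000000000' + '11000000100' = 000000000011000000100 (21 bits)


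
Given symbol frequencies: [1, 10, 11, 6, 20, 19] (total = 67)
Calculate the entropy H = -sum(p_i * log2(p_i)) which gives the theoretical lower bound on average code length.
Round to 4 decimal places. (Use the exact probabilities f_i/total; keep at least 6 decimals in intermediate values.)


Per-symbol terms -p_i * log2(p_i) with p_i = f_i/67:
  p = 1/67 = 0.014925: log2(p) = -6.066089, -p*log2(p) = 0.090539
  p = 10/67 = 0.149254: log2(p) = -2.744161, -p*log2(p) = 0.409576
  p = 11/67 = 0.164179: log2(p) = -2.606658, -p*log2(p) = 0.427959
  p = 6/67 = 0.089552: log2(p) = -3.481127, -p*log2(p) = 0.311743
  p = 20/67 = 0.298507: log2(p) = -1.744161, -p*log2(p) = 0.520645
  p = 19/67 = 0.283582: log2(p) = -1.818162, -p*log2(p) = 0.515598
H = 0.090539 + 0.409576 + 0.427959 + 0.311743 + 0.520645 + 0.515598 = 2.276060

H = 2.2761 bits/symbol


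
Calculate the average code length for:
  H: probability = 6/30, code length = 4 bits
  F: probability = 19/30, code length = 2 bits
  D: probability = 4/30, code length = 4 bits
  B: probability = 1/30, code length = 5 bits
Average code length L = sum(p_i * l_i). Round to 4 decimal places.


Weighted contributions p_i * l_i:
  H: (6/30) * 4 = 24/30
  F: (19/30) * 2 = 38/30
  D: (4/30) * 4 = 16/30
  B: (1/30) * 5 = 5/30
Sum = (24 + 38 + 16 + 5)/30 = 83/30

L = 83/30 = 2.7667 bits/symbol


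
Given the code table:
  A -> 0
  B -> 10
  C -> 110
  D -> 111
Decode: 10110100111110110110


Decoding:
10 -> B
110 -> C
10 -> B
0 -> A
111 -> D
110 -> C
110 -> C
110 -> C


Result: BCBADCCC


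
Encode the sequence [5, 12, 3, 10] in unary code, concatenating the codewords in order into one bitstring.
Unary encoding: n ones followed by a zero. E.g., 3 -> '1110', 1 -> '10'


Encode each number as n ones followed by a terminating 0:
  5 -> 111110 (6 bits)
  12 -> 1111111111110 (13 bits)
  3 -> 1110 (4 bits)
  10 -> 11111111110 (11 bits)
Total length = 6 + 13 + 4 + 11 = 34 bits.

Unary([5, 12, 3, 10]) = 1111101111111111110111011111111110 (34 bits)


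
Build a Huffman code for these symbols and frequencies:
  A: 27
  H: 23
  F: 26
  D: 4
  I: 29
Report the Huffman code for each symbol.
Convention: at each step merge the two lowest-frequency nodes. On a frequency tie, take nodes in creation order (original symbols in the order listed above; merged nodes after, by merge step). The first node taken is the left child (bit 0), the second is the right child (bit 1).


Huffman tree construction:
Step 1: Merge D(4) + H(23) = 27
Step 2: Merge F(26) + A(27) = 53
Step 3: Merge (D+H)(27) + I(29) = 56
Step 4: Merge (F+A)(53) + ((D+H)+I)(56) = 109
Read each symbol's code off the tree from the root (left child = 0, right child = 1).

Codes:
  A: 01 (length 2)
  H: 101 (length 3)
  F: 00 (length 2)
  D: 100 (length 3)
  I: 11 (length 2)
Average code length: 245/109 = 2.2477 bits/symbol


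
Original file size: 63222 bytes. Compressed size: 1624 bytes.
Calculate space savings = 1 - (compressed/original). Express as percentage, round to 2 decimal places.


ratio = compressed/original = 1624/63222 = 0.025687
savings = 1 - ratio = 1 - 0.025687 = 0.974313
as a percentage: 0.974313 * 100 = 97.43%

Space savings = 1 - 1624/63222 = 97.43%


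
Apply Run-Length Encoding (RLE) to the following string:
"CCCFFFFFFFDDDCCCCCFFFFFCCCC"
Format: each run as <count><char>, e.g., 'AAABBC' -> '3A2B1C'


Scanning runs left to right:
  i=0: run of 'C' x 3 -> '3C'
  i=3: run of 'F' x 7 -> '7F'
  i=10: run of 'D' x 3 -> '3D'
  i=13: run of 'C' x 5 -> '5C'
  i=18: run of 'F' x 5 -> '5F'
  i=23: run of 'C' x 4 -> '4C'

RLE = 3C7F3D5C5F4C


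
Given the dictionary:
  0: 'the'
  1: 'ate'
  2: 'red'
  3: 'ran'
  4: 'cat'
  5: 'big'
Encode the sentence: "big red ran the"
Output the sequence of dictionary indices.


Look up each word in the dictionary:
  'big' -> 5
  'red' -> 2
  'ran' -> 3
  'the' -> 0

Encoded: [5, 2, 3, 0]


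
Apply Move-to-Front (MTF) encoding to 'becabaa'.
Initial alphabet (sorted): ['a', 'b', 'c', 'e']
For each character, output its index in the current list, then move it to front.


MTF encoding:
'b': index 1 in ['a', 'b', 'c', 'e'] -> ['b', 'a', 'c', 'e']
'e': index 3 in ['b', 'a', 'c', 'e'] -> ['e', 'b', 'a', 'c']
'c': index 3 in ['e', 'b', 'a', 'c'] -> ['c', 'e', 'b', 'a']
'a': index 3 in ['c', 'e', 'b', 'a'] -> ['a', 'c', 'e', 'b']
'b': index 3 in ['a', 'c', 'e', 'b'] -> ['b', 'a', 'c', 'e']
'a': index 1 in ['b', 'a', 'c', 'e'] -> ['a', 'b', 'c', 'e']
'a': index 0 in ['a', 'b', 'c', 'e'] -> ['a', 'b', 'c', 'e']


Output: [1, 3, 3, 3, 3, 1, 0]


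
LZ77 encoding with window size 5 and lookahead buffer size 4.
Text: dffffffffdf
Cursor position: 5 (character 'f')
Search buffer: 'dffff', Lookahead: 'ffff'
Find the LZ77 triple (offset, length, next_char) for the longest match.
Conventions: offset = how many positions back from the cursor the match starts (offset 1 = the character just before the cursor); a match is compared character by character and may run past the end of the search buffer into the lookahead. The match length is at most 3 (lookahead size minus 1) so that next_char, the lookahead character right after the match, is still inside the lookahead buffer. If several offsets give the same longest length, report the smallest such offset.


Try each offset into the search buffer:
  offset=1 (pos 4, char 'f'): match length 3
  offset=2 (pos 3, char 'f'): match length 3
  offset=3 (pos 2, char 'f'): match length 3
  offset=4 (pos 1, char 'f'): match length 3
  offset=5 (pos 0, char 'd'): match length 0
Longest match has length 3, found at offsets 1, 2, 3, 4; take the smallest, offset 1.
next_char = character at position 5 + 3 = 8 -> 'f'

Best match: offset=1, length=3 (matching 'fff' starting at position 4)
LZ77 triple: (1, 3, 'f')


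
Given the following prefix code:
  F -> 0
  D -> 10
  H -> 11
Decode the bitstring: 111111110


Decoding step by step:
Bits 11 -> H
Bits 11 -> H
Bits 11 -> H
Bits 11 -> H
Bits 0 -> F


Decoded message: HHHHF


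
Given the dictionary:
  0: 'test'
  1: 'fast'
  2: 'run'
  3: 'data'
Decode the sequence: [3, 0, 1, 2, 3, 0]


Look up each index in the dictionary:
  3 -> 'data'
  0 -> 'test'
  1 -> 'fast'
  2 -> 'run'
  3 -> 'data'
  0 -> 'test'

Decoded: "data test fast run data test"


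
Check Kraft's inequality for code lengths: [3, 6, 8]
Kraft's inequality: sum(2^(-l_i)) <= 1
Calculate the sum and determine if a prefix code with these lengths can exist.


Sum = 2^(-3) + 2^(-6) + 2^(-8)
    = 0.125 + 0.015625 + 0.00390625
    = 37/256 = 0.14453125
Since 0.14453125 <= 1, Kraft's inequality IS satisfied.
A prefix code with these lengths CAN exist.

Kraft sum = 0.14453125. Satisfied.


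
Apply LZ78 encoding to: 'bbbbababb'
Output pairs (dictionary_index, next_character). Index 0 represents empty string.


LZ78 encoding steps:
Dictionary: {0: ''}
Step 1: w='' (idx 0), next='b' -> output (0, 'b'), add 'b' as idx 1
Step 2: w='b' (idx 1), next='b' -> output (1, 'b'), add 'bb' as idx 2
Step 3: w='b' (idx 1), next='a' -> output (1, 'a'), add 'ba' as idx 3
Step 4: w='ba' (idx 3), next='b' -> output (3, 'b'), add 'bab' as idx 4
Step 5: w='b' (idx 1), end of input -> output (1, '')


Encoded: [(0, 'b'), (1, 'b'), (1, 'a'), (3, 'b'), (1, '')]


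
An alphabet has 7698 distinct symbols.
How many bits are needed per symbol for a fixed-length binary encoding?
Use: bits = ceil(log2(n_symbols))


log2(7698) = 12.9103
Bracket: 2^12 = 4096 < 7698 <= 2^13 = 8192
So ceil(log2(7698)) = 13

bits = ceil(log2(7698)) = ceil(12.9103) = 13 bits


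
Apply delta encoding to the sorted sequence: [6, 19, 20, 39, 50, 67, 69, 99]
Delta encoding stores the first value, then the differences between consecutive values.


First value: 6
Deltas:
  19 - 6 = 13
  20 - 19 = 1
  39 - 20 = 19
  50 - 39 = 11
  67 - 50 = 17
  69 - 67 = 2
  99 - 69 = 30


Delta encoded: [6, 13, 1, 19, 11, 17, 2, 30]


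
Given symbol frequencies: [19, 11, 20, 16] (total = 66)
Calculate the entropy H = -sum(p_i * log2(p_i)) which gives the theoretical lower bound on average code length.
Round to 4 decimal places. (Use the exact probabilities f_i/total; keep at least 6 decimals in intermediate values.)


Per-symbol terms -p_i * log2(p_i) with p_i = f_i/66:
  p = 19/66 = 0.287879: log2(p) = -1.796467, -p*log2(p) = 0.517165
  p = 11/66 = 0.166667: log2(p) = -2.584963, -p*log2(p) = 0.430827
  p = 20/66 = 0.303030: log2(p) = -1.722466, -p*log2(p) = 0.521959
  p = 16/66 = 0.242424: log2(p) = -2.044394, -p*log2(p) = 0.495611
H = 0.517165 + 0.430827 + 0.521959 + 0.495611 = 1.965562

H = 1.9656 bits/symbol


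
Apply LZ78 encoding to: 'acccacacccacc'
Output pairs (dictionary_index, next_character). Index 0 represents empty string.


LZ78 encoding steps:
Dictionary: {0: ''}
Step 1: w='' (idx 0), next='a' -> output (0, 'a'), add 'a' as idx 1
Step 2: w='' (idx 0), next='c' -> output (0, 'c'), add 'c' as idx 2
Step 3: w='c' (idx 2), next='c' -> output (2, 'c'), add 'cc' as idx 3
Step 4: w='a' (idx 1), next='c' -> output (1, 'c'), add 'ac' as idx 4
Step 5: w='ac' (idx 4), next='c' -> output (4, 'c'), add 'acc' as idx 5
Step 6: w='c' (idx 2), next='a' -> output (2, 'a'), add 'ca' as idx 6
Step 7: w='cc' (idx 3), end of input -> output (3, '')


Encoded: [(0, 'a'), (0, 'c'), (2, 'c'), (1, 'c'), (4, 'c'), (2, 'a'), (3, '')]


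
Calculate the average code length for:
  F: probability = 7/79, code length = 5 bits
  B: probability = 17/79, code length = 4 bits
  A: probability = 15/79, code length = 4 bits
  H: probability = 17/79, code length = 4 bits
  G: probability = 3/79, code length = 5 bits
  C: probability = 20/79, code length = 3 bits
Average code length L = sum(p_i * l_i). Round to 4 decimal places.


Weighted contributions p_i * l_i:
  F: (7/79) * 5 = 35/79
  B: (17/79) * 4 = 68/79
  A: (15/79) * 4 = 60/79
  H: (17/79) * 4 = 68/79
  G: (3/79) * 5 = 15/79
  C: (20/79) * 3 = 60/79
Sum = (35 + 68 + 60 + 68 + 15 + 60)/79 = 306/79

L = 306/79 = 3.8734 bits/symbol


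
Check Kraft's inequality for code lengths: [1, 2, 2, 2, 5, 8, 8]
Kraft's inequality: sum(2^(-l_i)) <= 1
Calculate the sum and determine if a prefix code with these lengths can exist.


Sum = 2^(-1) + 2^(-2) + 2^(-2) + 2^(-2) + 2^(-5) + 2^(-8) + 2^(-8)
    = 0.5 + 0.25 + 0.25 + 0.25 + 0.03125 + 0.00390625 + 0.00390625
    = 330/256 = 1.2890625
Since 1.2890625 > 1, Kraft's inequality is NOT satisfied.
A prefix code with these lengths CANNOT exist.

Kraft sum = 1.2890625. Not satisfied.


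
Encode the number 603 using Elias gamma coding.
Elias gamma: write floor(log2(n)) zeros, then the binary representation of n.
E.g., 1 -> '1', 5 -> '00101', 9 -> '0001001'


num_bits = floor(log2(603)) + 1 = 10
leading_zeros = num_bits - 1 = 9
binary(603) = 1001011011

Elias gamma(603) = '000000000' + '1001011011' = 0000000001001011011 (19 bits)


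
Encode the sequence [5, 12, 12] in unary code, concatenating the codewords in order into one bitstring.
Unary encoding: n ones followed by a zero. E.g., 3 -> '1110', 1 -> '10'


Encode each number as n ones followed by a terminating 0:
  5 -> 111110 (6 bits)
  12 -> 1111111111110 (13 bits)
  12 -> 1111111111110 (13 bits)
Total length = 6 + 13 + 13 = 32 bits.

Unary([5, 12, 12]) = 11111011111111111101111111111110 (32 bits)


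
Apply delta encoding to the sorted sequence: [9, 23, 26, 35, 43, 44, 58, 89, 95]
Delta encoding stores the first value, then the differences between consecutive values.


First value: 9
Deltas:
  23 - 9 = 14
  26 - 23 = 3
  35 - 26 = 9
  43 - 35 = 8
  44 - 43 = 1
  58 - 44 = 14
  89 - 58 = 31
  95 - 89 = 6


Delta encoded: [9, 14, 3, 9, 8, 1, 14, 31, 6]


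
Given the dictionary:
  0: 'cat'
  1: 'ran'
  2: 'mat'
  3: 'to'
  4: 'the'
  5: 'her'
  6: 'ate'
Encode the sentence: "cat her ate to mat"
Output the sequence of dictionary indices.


Look up each word in the dictionary:
  'cat' -> 0
  'her' -> 5
  'ate' -> 6
  'to' -> 3
  'mat' -> 2

Encoded: [0, 5, 6, 3, 2]


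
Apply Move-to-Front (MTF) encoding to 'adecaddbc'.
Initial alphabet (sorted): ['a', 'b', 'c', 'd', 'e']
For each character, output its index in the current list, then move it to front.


MTF encoding:
'a': index 0 in ['a', 'b', 'c', 'd', 'e'] -> ['a', 'b', 'c', 'd', 'e']
'd': index 3 in ['a', 'b', 'c', 'd', 'e'] -> ['d', 'a', 'b', 'c', 'e']
'e': index 4 in ['d', 'a', 'b', 'c', 'e'] -> ['e', 'd', 'a', 'b', 'c']
'c': index 4 in ['e', 'd', 'a', 'b', 'c'] -> ['c', 'e', 'd', 'a', 'b']
'a': index 3 in ['c', 'e', 'd', 'a', 'b'] -> ['a', 'c', 'e', 'd', 'b']
'd': index 3 in ['a', 'c', 'e', 'd', 'b'] -> ['d', 'a', 'c', 'e', 'b']
'd': index 0 in ['d', 'a', 'c', 'e', 'b'] -> ['d', 'a', 'c', 'e', 'b']
'b': index 4 in ['d', 'a', 'c', 'e', 'b'] -> ['b', 'd', 'a', 'c', 'e']
'c': index 3 in ['b', 'd', 'a', 'c', 'e'] -> ['c', 'b', 'd', 'a', 'e']


Output: [0, 3, 4, 4, 3, 3, 0, 4, 3]


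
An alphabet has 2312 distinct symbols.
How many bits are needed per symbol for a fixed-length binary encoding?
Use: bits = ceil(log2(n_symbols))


log2(2312) = 11.1749
Bracket: 2^11 = 2048 < 2312 <= 2^12 = 4096
So ceil(log2(2312)) = 12

bits = ceil(log2(2312)) = ceil(11.1749) = 12 bits


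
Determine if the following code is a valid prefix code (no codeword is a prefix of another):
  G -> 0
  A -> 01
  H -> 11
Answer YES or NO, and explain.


Checking each pair (does one codeword prefix another?):
  G='0' vs A='01': prefix -- VIOLATION

NO -- this is NOT a valid prefix code. G (0) is a prefix of A (01).


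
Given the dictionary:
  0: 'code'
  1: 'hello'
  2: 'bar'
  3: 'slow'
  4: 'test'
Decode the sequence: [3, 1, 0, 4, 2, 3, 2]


Look up each index in the dictionary:
  3 -> 'slow'
  1 -> 'hello'
  0 -> 'code'
  4 -> 'test'
  2 -> 'bar'
  3 -> 'slow'
  2 -> 'bar'

Decoded: "slow hello code test bar slow bar"


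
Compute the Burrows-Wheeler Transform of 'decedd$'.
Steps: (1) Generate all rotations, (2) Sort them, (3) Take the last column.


Rotations (sorted):
  0: $decedd -> last char: d
  1: cedd$de -> last char: e
  2: d$deced -> last char: d
  3: dd$dece -> last char: e
  4: decedd$ -> last char: $
  5: ecedd$d -> last char: d
  6: edd$dec -> last char: c


BWT = dede$dc


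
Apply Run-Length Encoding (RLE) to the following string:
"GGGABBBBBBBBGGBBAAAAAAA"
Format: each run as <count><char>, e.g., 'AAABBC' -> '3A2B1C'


Scanning runs left to right:
  i=0: run of 'G' x 3 -> '3G'
  i=3: run of 'A' x 1 -> '1A'
  i=4: run of 'B' x 8 -> '8B'
  i=12: run of 'G' x 2 -> '2G'
  i=14: run of 'B' x 2 -> '2B'
  i=16: run of 'A' x 7 -> '7A'

RLE = 3G1A8B2G2B7A


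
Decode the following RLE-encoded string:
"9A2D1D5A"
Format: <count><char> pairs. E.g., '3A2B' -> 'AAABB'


Expanding each <count><char> pair:
  9A -> 'AAAAAAAAA'
  2D -> 'DD'
  1D -> 'D'
  5A -> 'AAAAA'

Decoded = AAAAAAAAADDDAAAAA


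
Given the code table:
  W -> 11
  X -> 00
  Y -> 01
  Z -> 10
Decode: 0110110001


Decoding:
01 -> Y
10 -> Z
11 -> W
00 -> X
01 -> Y


Result: YZWXY


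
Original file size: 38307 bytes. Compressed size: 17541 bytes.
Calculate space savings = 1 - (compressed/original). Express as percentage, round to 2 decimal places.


ratio = compressed/original = 17541/38307 = 0.457906
savings = 1 - ratio = 1 - 0.457906 = 0.542094
as a percentage: 0.542094 * 100 = 54.21%

Space savings = 1 - 17541/38307 = 54.21%


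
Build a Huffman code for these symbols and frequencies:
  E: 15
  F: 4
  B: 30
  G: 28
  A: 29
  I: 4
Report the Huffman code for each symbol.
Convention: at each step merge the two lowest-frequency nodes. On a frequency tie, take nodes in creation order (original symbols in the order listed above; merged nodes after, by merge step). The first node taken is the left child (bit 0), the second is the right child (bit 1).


Huffman tree construction:
Step 1: Merge F(4) + I(4) = 8
Step 2: Merge (F+I)(8) + E(15) = 23
Step 3: Merge ((F+I)+E)(23) + G(28) = 51
Step 4: Merge A(29) + B(30) = 59
Step 5: Merge (((F+I)+E)+G)(51) + (A+B)(59) = 110
Read each symbol's code off the tree from the root (left child = 0, right child = 1).

Codes:
  E: 001 (length 3)
  F: 0000 (length 4)
  B: 11 (length 2)
  G: 01 (length 2)
  A: 10 (length 2)
  I: 0001 (length 4)
Average code length: 251/110 = 2.2818 bits/symbol


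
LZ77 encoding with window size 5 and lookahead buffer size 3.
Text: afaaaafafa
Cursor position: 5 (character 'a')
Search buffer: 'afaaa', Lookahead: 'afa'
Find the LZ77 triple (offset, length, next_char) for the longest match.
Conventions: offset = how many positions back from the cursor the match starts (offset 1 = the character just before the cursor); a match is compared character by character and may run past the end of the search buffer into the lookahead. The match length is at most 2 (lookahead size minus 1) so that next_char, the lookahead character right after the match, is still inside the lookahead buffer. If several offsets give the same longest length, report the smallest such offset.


Try each offset into the search buffer:
  offset=1 (pos 4, char 'a'): match length 1
  offset=2 (pos 3, char 'a'): match length 1
  offset=3 (pos 2, char 'a'): match length 1
  offset=4 (pos 1, char 'f'): match length 0
  offset=5 (pos 0, char 'a'): match length 2
Longest match has length 2 at offset 5.
next_char = character at position 5 + 2 = 7 -> 'a'

Best match: offset=5, length=2 (matching 'af' starting at position 0)
LZ77 triple: (5, 2, 'a')


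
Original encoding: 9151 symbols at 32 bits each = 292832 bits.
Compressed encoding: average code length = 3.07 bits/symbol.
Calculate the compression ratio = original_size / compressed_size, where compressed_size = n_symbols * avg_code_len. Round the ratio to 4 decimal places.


original_size = n_symbols * orig_bits = 9151 * 32 = 292832 bits
compressed_size = n_symbols * avg_code_len = 9151 * 3.07 = 28093.57 bits
ratio = original_size / compressed_size = 292832 / 28093.57 = 10.4235

Compression ratio = 10.4235


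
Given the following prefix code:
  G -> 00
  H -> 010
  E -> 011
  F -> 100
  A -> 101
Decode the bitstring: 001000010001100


Decoding step by step:
Bits 00 -> G
Bits 100 -> F
Bits 00 -> G
Bits 100 -> F
Bits 011 -> E
Bits 00 -> G


Decoded message: GFGFEG


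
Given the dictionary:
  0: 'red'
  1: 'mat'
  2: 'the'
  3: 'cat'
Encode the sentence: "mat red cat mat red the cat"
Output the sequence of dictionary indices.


Look up each word in the dictionary:
  'mat' -> 1
  'red' -> 0
  'cat' -> 3
  'mat' -> 1
  'red' -> 0
  'the' -> 2
  'cat' -> 3

Encoded: [1, 0, 3, 1, 0, 2, 3]


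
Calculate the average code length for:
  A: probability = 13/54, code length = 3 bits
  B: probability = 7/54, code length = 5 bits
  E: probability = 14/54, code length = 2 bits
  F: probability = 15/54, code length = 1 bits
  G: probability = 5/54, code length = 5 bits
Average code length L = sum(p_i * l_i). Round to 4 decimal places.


Weighted contributions p_i * l_i:
  A: (13/54) * 3 = 39/54
  B: (7/54) * 5 = 35/54
  E: (14/54) * 2 = 28/54
  F: (15/54) * 1 = 15/54
  G: (5/54) * 5 = 25/54
Sum = (39 + 35 + 28 + 15 + 25)/54 = 142/54

L = 142/54 = 2.6296 bits/symbol


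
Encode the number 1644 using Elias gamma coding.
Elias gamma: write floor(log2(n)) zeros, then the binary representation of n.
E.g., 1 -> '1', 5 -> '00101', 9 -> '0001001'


num_bits = floor(log2(1644)) + 1 = 11
leading_zeros = num_bits - 1 = 10
binary(1644) = 11001101100

Elias gamma(1644) = '0000000000' + '11001101100' = 000000000011001101100 (21 bits)


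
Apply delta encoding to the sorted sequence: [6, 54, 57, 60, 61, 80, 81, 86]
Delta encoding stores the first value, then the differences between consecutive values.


First value: 6
Deltas:
  54 - 6 = 48
  57 - 54 = 3
  60 - 57 = 3
  61 - 60 = 1
  80 - 61 = 19
  81 - 80 = 1
  86 - 81 = 5


Delta encoded: [6, 48, 3, 3, 1, 19, 1, 5]


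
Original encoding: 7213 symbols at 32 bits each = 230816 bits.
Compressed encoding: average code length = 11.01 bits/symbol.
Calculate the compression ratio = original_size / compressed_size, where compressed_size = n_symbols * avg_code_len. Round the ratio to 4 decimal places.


original_size = n_symbols * orig_bits = 7213 * 32 = 230816 bits
compressed_size = n_symbols * avg_code_len = 7213 * 11.01 = 79415.13 bits
ratio = original_size / compressed_size = 230816 / 79415.13 = 2.9064

Compression ratio = 2.9064


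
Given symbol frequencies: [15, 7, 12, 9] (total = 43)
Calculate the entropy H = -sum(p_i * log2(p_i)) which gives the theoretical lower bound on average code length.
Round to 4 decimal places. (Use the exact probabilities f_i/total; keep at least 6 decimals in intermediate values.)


Per-symbol terms -p_i * log2(p_i) with p_i = f_i/43:
  p = 15/43 = 0.348837: log2(p) = -1.519374, -p*log2(p) = 0.530014
  p = 7/43 = 0.162791: log2(p) = -2.618910, -p*log2(p) = 0.426334
  p = 12/43 = 0.279070: log2(p) = -1.841302, -p*log2(p) = 0.513852
  p = 9/43 = 0.209302: log2(p) = -2.256340, -p*log2(p) = 0.472257
H = 0.530014 + 0.426334 + 0.513852 + 0.472257 = 1.942457

H = 1.9425 bits/symbol


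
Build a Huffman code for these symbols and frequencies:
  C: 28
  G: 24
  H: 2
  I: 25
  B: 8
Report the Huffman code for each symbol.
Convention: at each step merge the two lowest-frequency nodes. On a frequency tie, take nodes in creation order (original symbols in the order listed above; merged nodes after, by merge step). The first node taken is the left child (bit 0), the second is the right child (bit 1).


Huffman tree construction:
Step 1: Merge H(2) + B(8) = 10
Step 2: Merge (H+B)(10) + G(24) = 34
Step 3: Merge I(25) + C(28) = 53
Step 4: Merge ((H+B)+G)(34) + (I+C)(53) = 87
Read each symbol's code off the tree from the root (left child = 0, right child = 1).

Codes:
  C: 11 (length 2)
  G: 01 (length 2)
  H: 000 (length 3)
  I: 10 (length 2)
  B: 001 (length 3)
Average code length: 184/87 = 2.1149 bits/symbol


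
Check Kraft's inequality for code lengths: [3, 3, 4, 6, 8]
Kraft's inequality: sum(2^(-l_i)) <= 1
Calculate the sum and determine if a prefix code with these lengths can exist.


Sum = 2^(-3) + 2^(-3) + 2^(-4) + 2^(-6) + 2^(-8)
    = 0.125 + 0.125 + 0.0625 + 0.015625 + 0.00390625
    = 85/256 = 0.33203125
Since 0.33203125 <= 1, Kraft's inequality IS satisfied.
A prefix code with these lengths CAN exist.

Kraft sum = 0.33203125. Satisfied.


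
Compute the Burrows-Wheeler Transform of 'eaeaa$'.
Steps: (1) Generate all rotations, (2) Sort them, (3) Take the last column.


Rotations (sorted):
  0: $eaeaa -> last char: a
  1: a$eaea -> last char: a
  2: aa$eae -> last char: e
  3: aeaa$e -> last char: e
  4: eaa$ea -> last char: a
  5: eaeaa$ -> last char: $


BWT = aaeea$


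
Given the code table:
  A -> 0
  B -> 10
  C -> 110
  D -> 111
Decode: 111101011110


Decoding:
111 -> D
10 -> B
10 -> B
111 -> D
10 -> B


Result: DBBDB


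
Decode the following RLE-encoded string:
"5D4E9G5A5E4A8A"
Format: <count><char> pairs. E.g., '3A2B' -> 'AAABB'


Expanding each <count><char> pair:
  5D -> 'DDDDD'
  4E -> 'EEEE'
  9G -> 'GGGGGGGGG'
  5A -> 'AAAAA'
  5E -> 'EEEEE'
  4A -> 'AAAA'
  8A -> 'AAAAAAAA'

Decoded = DDDDDEEEEGGGGGGGGGAAAAAEEEEEAAAAAAAAAAAA


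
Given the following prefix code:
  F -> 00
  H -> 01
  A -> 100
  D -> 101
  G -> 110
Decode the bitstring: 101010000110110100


Decoding step by step:
Bits 101 -> D
Bits 01 -> H
Bits 00 -> F
Bits 00 -> F
Bits 110 -> G
Bits 110 -> G
Bits 100 -> A


Decoded message: DHFFGGA


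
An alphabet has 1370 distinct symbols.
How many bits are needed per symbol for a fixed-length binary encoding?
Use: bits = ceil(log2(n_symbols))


log2(1370) = 10.42
Bracket: 2^10 = 1024 < 1370 <= 2^11 = 2048
So ceil(log2(1370)) = 11

bits = ceil(log2(1370)) = ceil(10.42) = 11 bits


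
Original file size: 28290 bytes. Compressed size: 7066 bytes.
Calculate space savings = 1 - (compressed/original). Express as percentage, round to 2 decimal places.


ratio = compressed/original = 7066/28290 = 0.24977
savings = 1 - ratio = 1 - 0.24977 = 0.75023
as a percentage: 0.75023 * 100 = 75.02%

Space savings = 1 - 7066/28290 = 75.02%


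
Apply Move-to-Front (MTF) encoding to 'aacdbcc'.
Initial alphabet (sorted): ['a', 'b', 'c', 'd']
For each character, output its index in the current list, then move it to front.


MTF encoding:
'a': index 0 in ['a', 'b', 'c', 'd'] -> ['a', 'b', 'c', 'd']
'a': index 0 in ['a', 'b', 'c', 'd'] -> ['a', 'b', 'c', 'd']
'c': index 2 in ['a', 'b', 'c', 'd'] -> ['c', 'a', 'b', 'd']
'd': index 3 in ['c', 'a', 'b', 'd'] -> ['d', 'c', 'a', 'b']
'b': index 3 in ['d', 'c', 'a', 'b'] -> ['b', 'd', 'c', 'a']
'c': index 2 in ['b', 'd', 'c', 'a'] -> ['c', 'b', 'd', 'a']
'c': index 0 in ['c', 'b', 'd', 'a'] -> ['c', 'b', 'd', 'a']


Output: [0, 0, 2, 3, 3, 2, 0]


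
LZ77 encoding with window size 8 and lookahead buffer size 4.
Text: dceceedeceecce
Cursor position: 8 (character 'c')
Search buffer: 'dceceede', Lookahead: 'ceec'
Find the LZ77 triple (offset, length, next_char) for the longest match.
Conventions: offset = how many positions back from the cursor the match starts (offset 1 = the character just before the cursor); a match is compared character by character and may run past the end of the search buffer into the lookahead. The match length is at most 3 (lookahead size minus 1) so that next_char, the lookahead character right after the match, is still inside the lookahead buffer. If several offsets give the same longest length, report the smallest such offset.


Try each offset into the search buffer:
  offset=1 (pos 7, char 'e'): match length 0
  offset=2 (pos 6, char 'd'): match length 0
  offset=3 (pos 5, char 'e'): match length 0
  offset=4 (pos 4, char 'e'): match length 0
  offset=5 (pos 3, char 'c'): match length 3
  offset=6 (pos 2, char 'e'): match length 0
  offset=7 (pos 1, char 'c'): match length 2
  offset=8 (pos 0, char 'd'): match length 0
Longest match has length 3 at offset 5.
next_char = character at position 8 + 3 = 11 -> 'c'

Best match: offset=5, length=3 (matching 'cee' starting at position 3)
LZ77 triple: (5, 3, 'c')


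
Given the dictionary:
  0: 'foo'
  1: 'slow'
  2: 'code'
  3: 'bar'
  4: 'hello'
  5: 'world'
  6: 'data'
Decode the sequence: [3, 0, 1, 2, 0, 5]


Look up each index in the dictionary:
  3 -> 'bar'
  0 -> 'foo'
  1 -> 'slow'
  2 -> 'code'
  0 -> 'foo'
  5 -> 'world'

Decoded: "bar foo slow code foo world"


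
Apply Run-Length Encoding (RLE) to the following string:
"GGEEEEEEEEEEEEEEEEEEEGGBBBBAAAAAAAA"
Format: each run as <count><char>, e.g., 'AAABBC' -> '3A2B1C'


Scanning runs left to right:
  i=0: run of 'G' x 2 -> '2G'
  i=2: run of 'E' x 19 -> '19E'
  i=21: run of 'G' x 2 -> '2G'
  i=23: run of 'B' x 4 -> '4B'
  i=27: run of 'A' x 8 -> '8A'

RLE = 2G19E2G4B8A


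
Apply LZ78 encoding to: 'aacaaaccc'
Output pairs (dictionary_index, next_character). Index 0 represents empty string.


LZ78 encoding steps:
Dictionary: {0: ''}
Step 1: w='' (idx 0), next='a' -> output (0, 'a'), add 'a' as idx 1
Step 2: w='a' (idx 1), next='c' -> output (1, 'c'), add 'ac' as idx 2
Step 3: w='a' (idx 1), next='a' -> output (1, 'a'), add 'aa' as idx 3
Step 4: w='ac' (idx 2), next='c' -> output (2, 'c'), add 'acc' as idx 4
Step 5: w='' (idx 0), next='c' -> output (0, 'c'), add 'c' as idx 5


Encoded: [(0, 'a'), (1, 'c'), (1, 'a'), (2, 'c'), (0, 'c')]


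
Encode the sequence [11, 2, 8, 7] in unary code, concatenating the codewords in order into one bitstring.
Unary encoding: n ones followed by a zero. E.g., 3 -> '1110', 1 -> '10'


Encode each number as n ones followed by a terminating 0:
  11 -> 111111111110 (12 bits)
  2 -> 110 (3 bits)
  8 -> 111111110 (9 bits)
  7 -> 11111110 (8 bits)
Total length = 12 + 3 + 9 + 8 = 32 bits.

Unary([11, 2, 8, 7]) = 11111111111011011111111011111110 (32 bits)
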